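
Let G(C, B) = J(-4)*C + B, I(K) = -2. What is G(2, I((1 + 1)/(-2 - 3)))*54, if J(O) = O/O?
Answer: 0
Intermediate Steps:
J(O) = 1
G(C, B) = B + C (G(C, B) = 1*C + B = C + B = B + C)
G(2, I((1 + 1)/(-2 - 3)))*54 = (-2 + 2)*54 = 0*54 = 0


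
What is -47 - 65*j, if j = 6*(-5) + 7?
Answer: 1448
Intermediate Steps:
j = -23 (j = -30 + 7 = -23)
-47 - 65*j = -47 - 65*(-23) = -47 + 1495 = 1448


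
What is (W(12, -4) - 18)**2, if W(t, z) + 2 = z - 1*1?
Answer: 625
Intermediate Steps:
W(t, z) = -3 + z (W(t, z) = -2 + (z - 1*1) = -2 + (z - 1) = -2 + (-1 + z) = -3 + z)
(W(12, -4) - 18)**2 = ((-3 - 4) - 18)**2 = (-7 - 18)**2 = (-25)**2 = 625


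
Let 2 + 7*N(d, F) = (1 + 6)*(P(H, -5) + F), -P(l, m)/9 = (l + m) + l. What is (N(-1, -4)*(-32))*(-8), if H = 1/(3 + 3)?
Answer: 67584/7 ≈ 9654.9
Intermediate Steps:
H = ⅙ (H = 1/6 = ⅙ ≈ 0.16667)
P(l, m) = -18*l - 9*m (P(l, m) = -9*((l + m) + l) = -9*(m + 2*l) = -18*l - 9*m)
N(d, F) = 292/7 + F (N(d, F) = -2/7 + ((1 + 6)*((-18*⅙ - 9*(-5)) + F))/7 = -2/7 + (7*((-3 + 45) + F))/7 = -2/7 + (7*(42 + F))/7 = -2/7 + (294 + 7*F)/7 = -2/7 + (42 + F) = 292/7 + F)
(N(-1, -4)*(-32))*(-8) = ((292/7 - 4)*(-32))*(-8) = ((264/7)*(-32))*(-8) = -8448/7*(-8) = 67584/7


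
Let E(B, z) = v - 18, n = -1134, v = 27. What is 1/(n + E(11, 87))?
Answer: -1/1125 ≈ -0.00088889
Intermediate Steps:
E(B, z) = 9 (E(B, z) = 27 - 18 = 9)
1/(n + E(11, 87)) = 1/(-1134 + 9) = 1/(-1125) = -1/1125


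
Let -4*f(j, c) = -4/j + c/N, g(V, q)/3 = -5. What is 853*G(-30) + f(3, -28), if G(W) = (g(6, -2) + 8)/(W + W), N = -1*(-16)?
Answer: 8023/80 ≈ 100.29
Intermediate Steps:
g(V, q) = -15 (g(V, q) = 3*(-5) = -15)
N = 16
G(W) = -7/(2*W) (G(W) = (-15 + 8)/(W + W) = -7*1/(2*W) = -7/(2*W))
f(j, c) = 1/j - c/64 (f(j, c) = -(-4/j + c/16)/4 = 1/j - c/64)
853*G(-30) + f(3, -28) = 853*(-7/2/(-30)) + (1/3 - 1/64*(-28)) = 853*(-7/2*(-1/30)) + (1/3 + 7/16) = 853*(7/60) + 37/48 = 5971/60 + 37/48 = 8023/80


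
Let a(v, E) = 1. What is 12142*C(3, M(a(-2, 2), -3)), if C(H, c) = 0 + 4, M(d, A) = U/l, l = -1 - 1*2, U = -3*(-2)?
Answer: 48568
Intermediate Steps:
U = 6
l = -3 (l = -1 - 2 = -3)
M(d, A) = -2 (M(d, A) = 6/(-3) = 6*(-1/3) = -2)
C(H, c) = 4
12142*C(3, M(a(-2, 2), -3)) = 12142*4 = 48568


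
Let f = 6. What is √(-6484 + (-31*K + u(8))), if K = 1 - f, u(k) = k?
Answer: 7*I*√129 ≈ 79.505*I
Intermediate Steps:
K = -5 (K = 1 - 1*6 = 1 - 6 = -5)
√(-6484 + (-31*K + u(8))) = √(-6484 + (-31*(-5) + 8)) = √(-6484 + (155 + 8)) = √(-6484 + 163) = √(-6321) = 7*I*√129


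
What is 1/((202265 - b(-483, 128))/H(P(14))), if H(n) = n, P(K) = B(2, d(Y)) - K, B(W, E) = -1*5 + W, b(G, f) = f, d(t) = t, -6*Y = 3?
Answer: -17/202137 ≈ -8.4101e-5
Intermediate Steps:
Y = -½ (Y = -⅙*3 = -½ ≈ -0.50000)
B(W, E) = -5 + W
P(K) = -3 - K (P(K) = (-5 + 2) - K = -3 - K)
1/((202265 - b(-483, 128))/H(P(14))) = 1/((202265 - 1*128)/(-3 - 1*14)) = 1/((202265 - 128)/(-3 - 14)) = 1/(202137/(-17)) = 1/(202137*(-1/17)) = 1/(-202137/17) = -17/202137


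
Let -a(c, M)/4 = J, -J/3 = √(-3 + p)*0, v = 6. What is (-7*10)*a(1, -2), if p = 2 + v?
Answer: 0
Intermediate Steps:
p = 8 (p = 2 + 6 = 8)
J = 0 (J = -3*√(-3 + 8)*0 = -3*√5*0 = -3*0 = 0)
a(c, M) = 0 (a(c, M) = -4*0 = 0)
(-7*10)*a(1, -2) = -7*10*0 = -70*0 = 0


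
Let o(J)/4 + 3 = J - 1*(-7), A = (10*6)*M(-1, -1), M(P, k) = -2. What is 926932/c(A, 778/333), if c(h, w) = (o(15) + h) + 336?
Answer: 231733/73 ≈ 3174.4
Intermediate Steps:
A = -120 (A = (10*6)*(-2) = 60*(-2) = -120)
o(J) = 16 + 4*J (o(J) = -12 + 4*(J - 1*(-7)) = -12 + 4*(J + 7) = -12 + 4*(7 + J) = -12 + (28 + 4*J) = 16 + 4*J)
c(h, w) = 412 + h (c(h, w) = ((16 + 4*15) + h) + 336 = ((16 + 60) + h) + 336 = (76 + h) + 336 = 412 + h)
926932/c(A, 778/333) = 926932/(412 - 120) = 926932/292 = 926932*(1/292) = 231733/73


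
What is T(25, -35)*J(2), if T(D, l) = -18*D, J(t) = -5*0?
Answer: 0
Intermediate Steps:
J(t) = 0
T(25, -35)*J(2) = -18*25*0 = -450*0 = 0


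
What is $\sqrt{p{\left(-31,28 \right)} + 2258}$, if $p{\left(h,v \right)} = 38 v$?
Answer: $\sqrt{3322} \approx 57.637$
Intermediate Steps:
$\sqrt{p{\left(-31,28 \right)} + 2258} = \sqrt{38 \cdot 28 + 2258} = \sqrt{1064 + 2258} = \sqrt{3322}$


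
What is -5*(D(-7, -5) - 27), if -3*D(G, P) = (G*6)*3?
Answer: -75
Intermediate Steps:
D(G, P) = -6*G (D(G, P) = -G*6*3/3 = -6*G*3/3 = -6*G)
-5*(D(-7, -5) - 27) = -5*(-6*(-7) - 27) = -5*(42 - 27) = -5*15 = -75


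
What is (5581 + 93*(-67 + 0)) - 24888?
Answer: -25538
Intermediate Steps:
(5581 + 93*(-67 + 0)) - 24888 = (5581 + 93*(-67)) - 24888 = (5581 - 6231) - 24888 = -650 - 24888 = -25538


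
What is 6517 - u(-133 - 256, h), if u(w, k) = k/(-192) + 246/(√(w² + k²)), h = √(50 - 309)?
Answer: 6517 - 41*√151062/25177 + I*√259/192 ≈ 6516.4 + 0.08382*I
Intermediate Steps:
h = I*√259 (h = √(-259) = I*√259 ≈ 16.093*I)
u(w, k) = 246/√(k² + w²) - k/192 (u(w, k) = k*(-1/192) + 246/(√(k² + w²)) = -k/192 + 246/√(k² + w²) = 246/√(k² + w²) - k/192)
6517 - u(-133 - 256, h) = 6517 - (246/√((I*√259)² + (-133 - 256)²) - I*√259/192) = 6517 - (246/√(-259 + (-389)²) - I*√259/192) = 6517 - (246/√(-259 + 151321) - I*√259/192) = 6517 - (246/√151062 - I*√259/192) = 6517 - (246*(√151062/151062) - I*√259/192) = 6517 - (41*√151062/25177 - I*√259/192) = 6517 + (-41*√151062/25177 + I*√259/192) = 6517 - 41*√151062/25177 + I*√259/192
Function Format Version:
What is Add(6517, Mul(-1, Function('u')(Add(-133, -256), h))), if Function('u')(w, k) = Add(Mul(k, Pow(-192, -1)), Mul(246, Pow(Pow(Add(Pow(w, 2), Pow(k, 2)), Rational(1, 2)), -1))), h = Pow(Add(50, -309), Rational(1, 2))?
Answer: Add(6517, Mul(Rational(-41, 25177), Pow(151062, Rational(1, 2))), Mul(Rational(1, 192), I, Pow(259, Rational(1, 2)))) ≈ Add(6516.4, Mul(0.083820, I))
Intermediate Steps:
h = Mul(I, Pow(259, Rational(1, 2))) (h = Pow(-259, Rational(1, 2)) = Mul(I, Pow(259, Rational(1, 2))) ≈ Mul(16.093, I))
Function('u')(w, k) = Add(Mul(246, Pow(Add(Pow(k, 2), Pow(w, 2)), Rational(-1, 2))), Mul(Rational(-1, 192), k)) (Function('u')(w, k) = Add(Mul(k, Rational(-1, 192)), Mul(246, Pow(Pow(Add(Pow(k, 2), Pow(w, 2)), Rational(1, 2)), -1))) = Add(Mul(Rational(-1, 192), k), Mul(246, Pow(Add(Pow(k, 2), Pow(w, 2)), Rational(-1, 2)))) = Add(Mul(246, Pow(Add(Pow(k, 2), Pow(w, 2)), Rational(-1, 2))), Mul(Rational(-1, 192), k)))
Add(6517, Mul(-1, Function('u')(Add(-133, -256), h))) = Add(6517, Mul(-1, Add(Mul(246, Pow(Add(Pow(Mul(I, Pow(259, Rational(1, 2))), 2), Pow(Add(-133, -256), 2)), Rational(-1, 2))), Mul(Rational(-1, 192), Mul(I, Pow(259, Rational(1, 2))))))) = Add(6517, Mul(-1, Add(Mul(246, Pow(Add(-259, Pow(-389, 2)), Rational(-1, 2))), Mul(Rational(-1, 192), I, Pow(259, Rational(1, 2)))))) = Add(6517, Mul(-1, Add(Mul(246, Pow(Add(-259, 151321), Rational(-1, 2))), Mul(Rational(-1, 192), I, Pow(259, Rational(1, 2)))))) = Add(6517, Mul(-1, Add(Mul(246, Pow(151062, Rational(-1, 2))), Mul(Rational(-1, 192), I, Pow(259, Rational(1, 2)))))) = Add(6517, Mul(-1, Add(Mul(246, Mul(Rational(1, 151062), Pow(151062, Rational(1, 2)))), Mul(Rational(-1, 192), I, Pow(259, Rational(1, 2)))))) = Add(6517, Mul(-1, Add(Mul(Rational(41, 25177), Pow(151062, Rational(1, 2))), Mul(Rational(-1, 192), I, Pow(259, Rational(1, 2)))))) = Add(6517, Add(Mul(Rational(-41, 25177), Pow(151062, Rational(1, 2))), Mul(Rational(1, 192), I, Pow(259, Rational(1, 2))))) = Add(6517, Mul(Rational(-41, 25177), Pow(151062, Rational(1, 2))), Mul(Rational(1, 192), I, Pow(259, Rational(1, 2))))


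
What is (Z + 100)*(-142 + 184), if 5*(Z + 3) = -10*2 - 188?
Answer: 11634/5 ≈ 2326.8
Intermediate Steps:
Z = -223/5 (Z = -3 + (-10*2 - 188)/5 = -3 + (-20 - 188)/5 = -3 + (1/5)*(-208) = -3 - 208/5 = -223/5 ≈ -44.600)
(Z + 100)*(-142 + 184) = (-223/5 + 100)*(-142 + 184) = (277/5)*42 = 11634/5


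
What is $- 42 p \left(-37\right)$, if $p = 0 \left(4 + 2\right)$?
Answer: $0$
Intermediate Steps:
$p = 0$ ($p = 0 \cdot 6 = 0$)
$- 42 p \left(-37\right) = \left(-42\right) 0 \left(-37\right) = 0 \left(-37\right) = 0$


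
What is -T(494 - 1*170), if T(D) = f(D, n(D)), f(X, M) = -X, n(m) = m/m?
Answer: 324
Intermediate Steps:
n(m) = 1
T(D) = -D
-T(494 - 1*170) = -(-1)*(494 - 1*170) = -(-1)*(494 - 170) = -(-1)*324 = -1*(-324) = 324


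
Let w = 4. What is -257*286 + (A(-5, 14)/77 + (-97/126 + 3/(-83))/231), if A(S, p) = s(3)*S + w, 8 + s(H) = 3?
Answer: -16142280289/219618 ≈ -73502.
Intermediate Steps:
s(H) = -5 (s(H) = -8 + 3 = -5)
A(S, p) = 4 - 5*S (A(S, p) = -5*S + 4 = 4 - 5*S)
-257*286 + (A(-5, 14)/77 + (-97/126 + 3/(-83))/231) = -257*286 + ((4 - 5*(-5))/77 + (-97/126 + 3/(-83))/231) = -73502 + ((4 + 25)*(1/77) + (-97*1/126 + 3*(-1/83))*(1/231)) = -73502 + (29*(1/77) + (-97/126 - 3/83)*(1/231)) = -73502 + (29/77 - 8429/10458*1/231) = -73502 + (29/77 - 8429/2415798) = -73502 + 81947/219618 = -16142280289/219618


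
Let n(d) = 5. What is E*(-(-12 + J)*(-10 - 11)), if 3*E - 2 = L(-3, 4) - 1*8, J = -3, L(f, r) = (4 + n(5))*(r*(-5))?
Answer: 19530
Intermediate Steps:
L(f, r) = -45*r (L(f, r) = (4 + 5)*(r*(-5)) = 9*(-5*r) = -45*r)
E = -62 (E = 2/3 + (-45*4 - 1*8)/3 = 2/3 + (-180 - 8)/3 = 2/3 + (1/3)*(-188) = 2/3 - 188/3 = -62)
E*(-(-12 + J)*(-10 - 11)) = -(-62)*(-12 - 3)*(-10 - 11) = -(-62)*(-15*(-21)) = -(-62)*315 = -62*(-315) = 19530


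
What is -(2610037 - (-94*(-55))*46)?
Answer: -2372217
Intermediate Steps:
-(2610037 - (-94*(-55))*46) = -(2610037 - 5170*46) = -(2610037 - 1*237820) = -(2610037 - 237820) = -1*2372217 = -2372217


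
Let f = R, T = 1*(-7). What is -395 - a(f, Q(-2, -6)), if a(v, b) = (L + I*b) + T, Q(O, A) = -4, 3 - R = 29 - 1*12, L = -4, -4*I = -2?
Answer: -382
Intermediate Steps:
I = ½ (I = -¼*(-2) = ½ ≈ 0.50000)
R = -14 (R = 3 - (29 - 1*12) = 3 - (29 - 12) = 3 - 1*17 = 3 - 17 = -14)
T = -7
f = -14
a(v, b) = -11 + b/2 (a(v, b) = (-4 + b/2) - 7 = -11 + b/2)
-395 - a(f, Q(-2, -6)) = -395 - (-11 + (½)*(-4)) = -395 - (-11 - 2) = -395 - 1*(-13) = -395 + 13 = -382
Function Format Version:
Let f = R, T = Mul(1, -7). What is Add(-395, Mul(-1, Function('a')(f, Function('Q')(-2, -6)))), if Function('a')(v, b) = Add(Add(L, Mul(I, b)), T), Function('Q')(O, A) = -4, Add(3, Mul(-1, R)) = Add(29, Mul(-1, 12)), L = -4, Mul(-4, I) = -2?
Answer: -382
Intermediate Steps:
I = Rational(1, 2) (I = Mul(Rational(-1, 4), -2) = Rational(1, 2) ≈ 0.50000)
R = -14 (R = Add(3, Mul(-1, Add(29, Mul(-1, 12)))) = Add(3, Mul(-1, Add(29, -12))) = Add(3, Mul(-1, 17)) = Add(3, -17) = -14)
T = -7
f = -14
Function('a')(v, b) = Add(-11, Mul(Rational(1, 2), b)) (Function('a')(v, b) = Add(Add(-4, Mul(Rational(1, 2), b)), -7) = Add(-11, Mul(Rational(1, 2), b)))
Add(-395, Mul(-1, Function('a')(f, Function('Q')(-2, -6)))) = Add(-395, Mul(-1, Add(-11, Mul(Rational(1, 2), -4)))) = Add(-395, Mul(-1, Add(-11, -2))) = Add(-395, Mul(-1, -13)) = Add(-395, 13) = -382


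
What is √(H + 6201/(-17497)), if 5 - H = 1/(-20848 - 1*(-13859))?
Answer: √69472370162039809/122286533 ≈ 2.1554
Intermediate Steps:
H = 34946/6989 (H = 5 - 1/(-20848 - 1*(-13859)) = 5 - 1/(-20848 + 13859) = 5 - 1/(-6989) = 5 - 1*(-1/6989) = 5 + 1/6989 = 34946/6989 ≈ 5.0001)
√(H + 6201/(-17497)) = √(34946/6989 + 6201/(-17497)) = √(34946/6989 + 6201*(-1/17497)) = √(34946/6989 - 6201/17497) = √(568111373/122286533) = √69472370162039809/122286533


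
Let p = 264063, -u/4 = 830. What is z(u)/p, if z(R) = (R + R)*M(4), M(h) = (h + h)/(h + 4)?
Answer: -6640/264063 ≈ -0.025146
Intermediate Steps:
M(h) = 2*h/(4 + h) (M(h) = (2*h)/(4 + h) = 2*h/(4 + h))
u = -3320 (u = -4*830 = -3320)
z(R) = 2*R (z(R) = (R + R)*(2*4/(4 + 4)) = (2*R)*(2*4/8) = (2*R)*(2*4*(⅛)) = (2*R)*1 = 2*R)
z(u)/p = (2*(-3320))/264063 = -6640*1/264063 = -6640/264063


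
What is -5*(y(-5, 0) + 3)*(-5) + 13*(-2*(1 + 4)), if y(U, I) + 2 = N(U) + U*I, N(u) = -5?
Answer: -230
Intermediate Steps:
y(U, I) = -7 + I*U (y(U, I) = -2 + (-5 + U*I) = -2 + (-5 + I*U) = -7 + I*U)
-5*(y(-5, 0) + 3)*(-5) + 13*(-2*(1 + 4)) = -5*((-7 + 0*(-5)) + 3)*(-5) + 13*(-2*(1 + 4)) = -5*((-7 + 0) + 3)*(-5) + 13*(-2*5) = -5*(-7 + 3)*(-5) + 13*(-10) = -(-20)*(-5) - 130 = -5*20 - 130 = -100 - 130 = -230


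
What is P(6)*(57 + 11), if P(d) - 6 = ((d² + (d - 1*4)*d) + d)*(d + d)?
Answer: 44472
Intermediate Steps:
P(d) = 6 + 2*d*(d + d² + d*(-4 + d)) (P(d) = 6 + ((d² + (d - 1*4)*d) + d)*(d + d) = 6 + ((d² + (d - 4)*d) + d)*(2*d) = 6 + ((d² + (-4 + d)*d) + d)*(2*d) = 6 + ((d² + d*(-4 + d)) + d)*(2*d) = 6 + (d + d² + d*(-4 + d))*(2*d) = 6 + 2*d*(d + d² + d*(-4 + d)))
P(6)*(57 + 11) = (6 - 6*6² + 4*6³)*(57 + 11) = (6 - 6*36 + 4*216)*68 = (6 - 216 + 864)*68 = 654*68 = 44472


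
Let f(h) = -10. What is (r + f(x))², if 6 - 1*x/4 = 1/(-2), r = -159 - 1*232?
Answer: 160801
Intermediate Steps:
r = -391 (r = -159 - 232 = -391)
x = 26 (x = 24 - 4/(-2) = 24 - 4*(-½) = 24 + 2 = 26)
(r + f(x))² = (-391 - 10)² = (-401)² = 160801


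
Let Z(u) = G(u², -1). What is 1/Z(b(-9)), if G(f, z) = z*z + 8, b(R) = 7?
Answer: ⅑ ≈ 0.11111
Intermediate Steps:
G(f, z) = 8 + z² (G(f, z) = z² + 8 = 8 + z²)
Z(u) = 9 (Z(u) = 8 + (-1)² = 8 + 1 = 9)
1/Z(b(-9)) = 1/9 = ⅑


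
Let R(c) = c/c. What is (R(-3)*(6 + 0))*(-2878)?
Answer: -17268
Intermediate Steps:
R(c) = 1
(R(-3)*(6 + 0))*(-2878) = (1*(6 + 0))*(-2878) = (1*6)*(-2878) = 6*(-2878) = -17268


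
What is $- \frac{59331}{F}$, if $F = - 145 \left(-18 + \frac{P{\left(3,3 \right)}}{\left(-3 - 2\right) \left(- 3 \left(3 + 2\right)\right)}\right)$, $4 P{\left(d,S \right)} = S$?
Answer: $- \frac{1186620}{52171} \approx -22.745$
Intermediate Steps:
$P{\left(d,S \right)} = \frac{S}{4}$
$F = \frac{52171}{20}$ ($F = - 145 \left(-18 + \frac{\frac{1}{4} \cdot 3}{\left(-3 - 2\right) \left(- 3 \left(3 + 2\right)\right)}\right) = - 145 \left(-18 + \frac{3}{4 \left(- 5 \left(\left(-3\right) 5\right)\right)}\right) = - 145 \left(-18 + \frac{3}{4 \left(\left(-5\right) \left(-15\right)\right)}\right) = - 145 \left(-18 + \frac{3}{4 \cdot 75}\right) = - 145 \left(-18 + \frac{3}{4} \cdot \frac{1}{75}\right) = - 145 \left(-18 + \frac{1}{100}\right) = \left(-145\right) \left(- \frac{1799}{100}\right) = \frac{52171}{20} \approx 2608.6$)
$- \frac{59331}{F} = - \frac{59331}{\frac{52171}{20}} = \left(-59331\right) \frac{20}{52171} = - \frac{1186620}{52171}$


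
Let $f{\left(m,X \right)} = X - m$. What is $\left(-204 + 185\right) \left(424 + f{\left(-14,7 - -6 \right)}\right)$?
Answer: $-8569$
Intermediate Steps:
$\left(-204 + 185\right) \left(424 + f{\left(-14,7 - -6 \right)}\right) = \left(-204 + 185\right) \left(424 + \left(\left(7 - -6\right) - -14\right)\right) = - 19 \left(424 + \left(\left(7 + 6\right) + 14\right)\right) = - 19 \left(424 + \left(13 + 14\right)\right) = - 19 \left(424 + 27\right) = \left(-19\right) 451 = -8569$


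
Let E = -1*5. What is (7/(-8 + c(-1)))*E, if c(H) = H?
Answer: 35/9 ≈ 3.8889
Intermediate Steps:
E = -5
(7/(-8 + c(-1)))*E = (7/(-8 - 1))*(-5) = (7/(-9))*(-5) = (7*(-⅑))*(-5) = -7/9*(-5) = 35/9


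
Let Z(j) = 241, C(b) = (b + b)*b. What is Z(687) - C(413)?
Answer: -340897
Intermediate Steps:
C(b) = 2*b² (C(b) = (2*b)*b = 2*b²)
Z(687) - C(413) = 241 - 2*413² = 241 - 2*170569 = 241 - 1*341138 = 241 - 341138 = -340897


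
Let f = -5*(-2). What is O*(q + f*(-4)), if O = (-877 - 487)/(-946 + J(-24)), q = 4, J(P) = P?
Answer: -24552/485 ≈ -50.623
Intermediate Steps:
f = 10
O = 682/485 (O = (-877 - 487)/(-946 - 24) = -1364/(-970) = -1364*(-1/970) = 682/485 ≈ 1.4062)
O*(q + f*(-4)) = 682*(4 + 10*(-4))/485 = 682*(4 - 40)/485 = (682/485)*(-36) = -24552/485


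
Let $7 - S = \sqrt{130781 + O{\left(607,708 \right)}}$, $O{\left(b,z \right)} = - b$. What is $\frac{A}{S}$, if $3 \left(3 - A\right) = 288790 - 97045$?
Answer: $\frac{149128}{43375} + \frac{21304 \sqrt{130174}}{43375} \approx 180.65$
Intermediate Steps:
$S = 7 - \sqrt{130174}$ ($S = 7 - \sqrt{130781 - 607} = 7 - \sqrt{130174} \approx -353.8$)
$A = -63912$ ($A = 3 - \frac{288790 - 97045}{3} = 3 - 63915 = -63912$)
$\frac{A}{S} = - \frac{63912}{7 - \sqrt{130174}}$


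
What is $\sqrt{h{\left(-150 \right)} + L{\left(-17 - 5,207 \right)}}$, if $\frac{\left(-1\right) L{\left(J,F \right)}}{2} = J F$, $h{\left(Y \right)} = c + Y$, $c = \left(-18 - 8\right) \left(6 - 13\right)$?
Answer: $2 \sqrt{2285} \approx 95.603$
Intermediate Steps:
$c = 182$ ($c = \left(-26\right) \left(-7\right) = 182$)
$h{\left(Y \right)} = 182 + Y$
$L{\left(J,F \right)} = - 2 F J$ ($L{\left(J,F \right)} = - 2 J F = - 2 F J$)
$\sqrt{h{\left(-150 \right)} + L{\left(-17 - 5,207 \right)}} = \sqrt{\left(182 - 150\right) - 414 \left(-17 - 5\right)} = \sqrt{32 - 414 \left(-22\right)} = \sqrt{32 + 9108} = \sqrt{9140} = 2 \sqrt{2285}$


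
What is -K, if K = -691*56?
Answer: 38696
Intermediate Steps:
K = -38696
-K = -1*(-38696) = 38696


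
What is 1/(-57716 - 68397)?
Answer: -1/126113 ≈ -7.9294e-6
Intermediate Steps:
1/(-57716 - 68397) = 1/(-126113) = -1/126113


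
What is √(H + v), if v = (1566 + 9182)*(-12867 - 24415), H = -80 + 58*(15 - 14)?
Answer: I*√400706958 ≈ 20018.0*I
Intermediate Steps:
H = -22 (H = -80 + 58*1 = -80 + 58 = -22)
v = -400706936 (v = 10748*(-37282) = -400706936)
√(H + v) = √(-22 - 400706936) = √(-400706958) = I*√400706958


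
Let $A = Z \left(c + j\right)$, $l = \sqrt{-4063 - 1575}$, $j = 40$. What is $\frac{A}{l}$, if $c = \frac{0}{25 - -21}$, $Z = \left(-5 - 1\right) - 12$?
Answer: $\frac{360 i \sqrt{5638}}{2819} \approx 9.5889 i$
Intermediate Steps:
$Z = -18$ ($Z = -6 - 12 = -18$)
$l = i \sqrt{5638}$ ($l = \sqrt{-5638} = i \sqrt{5638} \approx 75.087 i$)
$c = 0$ ($c = \frac{0}{25 + 21} = \frac{0}{46} = 0 \cdot \frac{1}{46} = 0$)
$A = -720$ ($A = - 18 \left(0 + 40\right) = \left(-18\right) 40 = -720$)
$\frac{A}{l} = - \frac{720}{i \sqrt{5638}} = - 720 \left(- \frac{i \sqrt{5638}}{5638}\right) = \frac{360 i \sqrt{5638}}{2819}$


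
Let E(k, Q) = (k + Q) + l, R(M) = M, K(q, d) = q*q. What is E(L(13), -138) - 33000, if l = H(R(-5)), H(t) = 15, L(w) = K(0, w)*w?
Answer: -33123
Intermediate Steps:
K(q, d) = q²
L(w) = 0 (L(w) = 0²*w = 0*w = 0)
l = 15
E(k, Q) = 15 + Q + k (E(k, Q) = (k + Q) + 15 = (Q + k) + 15 = 15 + Q + k)
E(L(13), -138) - 33000 = (15 - 138 + 0) - 33000 = -123 - 33000 = -33123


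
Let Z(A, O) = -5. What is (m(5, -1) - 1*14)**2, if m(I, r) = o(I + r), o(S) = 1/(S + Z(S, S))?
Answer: 225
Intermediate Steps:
o(S) = 1/(-5 + S) (o(S) = 1/(S - 5) = 1/(-5 + S))
m(I, r) = 1/(-5 + I + r) (m(I, r) = 1/(-5 + (I + r)) = 1/(-5 + I + r))
(m(5, -1) - 1*14)**2 = (1/(-5 + 5 - 1) - 1*14)**2 = (1/(-1) - 14)**2 = (-1 - 14)**2 = (-15)**2 = 225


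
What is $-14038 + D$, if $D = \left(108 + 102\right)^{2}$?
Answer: $30062$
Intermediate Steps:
$D = 44100$ ($D = 210^{2} = 44100$)
$-14038 + D = -14038 + 44100 = 30062$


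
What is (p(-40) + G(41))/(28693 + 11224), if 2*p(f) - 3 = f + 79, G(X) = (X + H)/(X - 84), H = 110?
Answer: 752/1716431 ≈ 0.00043812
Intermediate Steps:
G(X) = (110 + X)/(-84 + X) (G(X) = (X + 110)/(X - 84) = (110 + X)/(-84 + X))
p(f) = 41 + f/2 (p(f) = 3/2 + (f + 79)/2 = 3/2 + (79 + f)/2 = 3/2 + (79/2 + f/2) = 41 + f/2)
(p(-40) + G(41))/(28693 + 11224) = ((41 + (1/2)*(-40)) + (110 + 41)/(-84 + 41))/(28693 + 11224) = ((41 - 20) + 151/(-43))/39917 = (21 - 1/43*151)*(1/39917) = (21 - 151/43)*(1/39917) = (752/43)*(1/39917) = 752/1716431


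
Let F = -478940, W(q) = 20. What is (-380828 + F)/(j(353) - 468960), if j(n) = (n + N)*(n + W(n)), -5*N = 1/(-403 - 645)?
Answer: 4505184320/1767404467 ≈ 2.5490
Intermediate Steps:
N = 1/5240 (N = -1/(5*(-403 - 645)) = -1/5/(-1048) = -1/5*(-1/1048) = 1/5240 ≈ 0.00019084)
j(n) = (20 + n)*(1/5240 + n) (j(n) = (n + 1/5240)*(n + 20) = (1/5240 + n)*(20 + n) = (20 + n)*(1/5240 + n))
(-380828 + F)/(j(353) - 468960) = (-380828 - 478940)/((1/262 + 353**2 + (104801/5240)*353) - 468960) = -859768/((1/262 + 124609 + 36994753/5240) - 468960) = -859768/(689945933/5240 - 468960) = -859768/(-1767404467/5240) = -859768*(-5240/1767404467) = 4505184320/1767404467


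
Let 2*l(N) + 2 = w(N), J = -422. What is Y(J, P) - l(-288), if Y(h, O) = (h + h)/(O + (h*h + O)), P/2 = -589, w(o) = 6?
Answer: -88075/43932 ≈ -2.0048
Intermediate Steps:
l(N) = 2 (l(N) = -1 + (1/2)*6 = -1 + 3 = 2)
P = -1178 (P = 2*(-589) = -1178)
Y(h, O) = 2*h/(h**2 + 2*O) (Y(h, O) = (2*h)/(O + (h**2 + O)) = (2*h)/(O + (O + h**2)) = (2*h)/(h**2 + 2*O) = 2*h/(h**2 + 2*O))
Y(J, P) - l(-288) = 2*(-422)/((-422)**2 + 2*(-1178)) - 1*2 = 2*(-422)/(178084 - 2356) - 2 = 2*(-422)/175728 - 2 = 2*(-422)*(1/175728) - 2 = -211/43932 - 2 = -88075/43932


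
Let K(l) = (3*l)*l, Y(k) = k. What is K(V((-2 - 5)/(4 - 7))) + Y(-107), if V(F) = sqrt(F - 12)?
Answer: -136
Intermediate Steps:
V(F) = sqrt(-12 + F)
K(l) = 3*l**2
K(V((-2 - 5)/(4 - 7))) + Y(-107) = 3*(sqrt(-12 + (-2 - 5)/(4 - 7)))**2 - 107 = 3*(sqrt(-12 - 7/(-3)))**2 - 107 = 3*(sqrt(-12 - 7*(-1/3)))**2 - 107 = 3*(sqrt(-12 + 7/3))**2 - 107 = 3*(sqrt(-29/3))**2 - 107 = 3*(I*sqrt(87)/3)**2 - 107 = 3*(-29/3) - 107 = -29 - 107 = -136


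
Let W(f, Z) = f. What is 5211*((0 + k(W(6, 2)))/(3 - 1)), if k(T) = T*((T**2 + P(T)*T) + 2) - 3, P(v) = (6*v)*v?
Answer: 41693211/2 ≈ 2.0847e+7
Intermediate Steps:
P(v) = 6*v**2
k(T) = -3 + T*(2 + T**2 + 6*T**3) (k(T) = T*((T**2 + (6*T**2)*T) + 2) - 3 = T*((T**2 + 6*T**3) + 2) - 3 = T*(2 + T**2 + 6*T**3) - 3 = -3 + T*(2 + T**2 + 6*T**3))
5211*((0 + k(W(6, 2)))/(3 - 1)) = 5211*((0 + (-3 + 6**3 + 2*6 + 6*6**4))/(3 - 1)) = 5211*((0 + (-3 + 216 + 12 + 6*1296))/2) = 5211*((0 + (-3 + 216 + 12 + 7776))*(1/2)) = 5211*((0 + 8001)*(1/2)) = 5211*(8001*(1/2)) = 5211*(8001/2) = 41693211/2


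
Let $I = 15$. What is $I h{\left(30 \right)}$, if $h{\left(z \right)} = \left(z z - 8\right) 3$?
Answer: $40140$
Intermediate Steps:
$h{\left(z \right)} = -24 + 3 z^{2}$ ($h{\left(z \right)} = \left(z^{2} - 8\right) 3 = \left(-8 + z^{2}\right) 3 = -24 + 3 z^{2}$)
$I h{\left(30 \right)} = 15 \left(-24 + 3 \cdot 30^{2}\right) = 15 \left(-24 + 3 \cdot 900\right) = 15 \left(-24 + 2700\right) = 15 \cdot 2676 = 40140$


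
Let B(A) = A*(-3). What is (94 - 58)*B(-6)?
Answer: 648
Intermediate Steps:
B(A) = -3*A
(94 - 58)*B(-6) = (94 - 58)*(-3*(-6)) = 36*18 = 648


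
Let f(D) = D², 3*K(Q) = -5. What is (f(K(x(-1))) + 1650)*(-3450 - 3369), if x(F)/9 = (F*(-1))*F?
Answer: -33810875/3 ≈ -1.1270e+7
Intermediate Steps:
x(F) = -9*F² (x(F) = 9*((F*(-1))*F) = 9*((-F)*F) = 9*(-F²) = -9*F²)
K(Q) = -5/3 (K(Q) = (⅓)*(-5) = -5/3)
(f(K(x(-1))) + 1650)*(-3450 - 3369) = ((-5/3)² + 1650)*(-3450 - 3369) = (25/9 + 1650)*(-6819) = (14875/9)*(-6819) = -33810875/3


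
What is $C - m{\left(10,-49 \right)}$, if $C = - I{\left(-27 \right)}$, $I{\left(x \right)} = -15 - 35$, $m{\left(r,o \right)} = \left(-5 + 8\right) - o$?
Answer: $-2$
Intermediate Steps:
$m{\left(r,o \right)} = 3 - o$
$I{\left(x \right)} = -50$
$C = 50$ ($C = \left(-1\right) \left(-50\right) = 50$)
$C - m{\left(10,-49 \right)} = 50 - \left(3 - -49\right) = 50 - \left(3 + 49\right) = 50 - 52 = -2$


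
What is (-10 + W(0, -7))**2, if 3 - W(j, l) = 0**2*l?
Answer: 49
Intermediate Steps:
W(j, l) = 3 (W(j, l) = 3 - 0**2*l = 3 - 0*l = 3 - 1*0 = 3 + 0 = 3)
(-10 + W(0, -7))**2 = (-10 + 3)**2 = (-7)**2 = 49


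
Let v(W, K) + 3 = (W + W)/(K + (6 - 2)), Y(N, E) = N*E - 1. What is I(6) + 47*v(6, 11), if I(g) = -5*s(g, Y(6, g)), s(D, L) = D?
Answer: -667/5 ≈ -133.40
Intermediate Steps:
Y(N, E) = -1 + E*N (Y(N, E) = E*N - 1 = -1 + E*N)
v(W, K) = -3 + 2*W/(4 + K) (v(W, K) = -3 + (W + W)/(K + (6 - 2)) = -3 + (2*W)/(K + 4) = -3 + (2*W)/(4 + K) = -3 + 2*W/(4 + K))
I(g) = -5*g
I(6) + 47*v(6, 11) = -5*6 + 47*((-12 - 3*11 + 2*6)/(4 + 11)) = -30 + 47*((-12 - 33 + 12)/15) = -30 + 47*((1/15)*(-33)) = -30 + 47*(-11/5) = -30 - 517/5 = -667/5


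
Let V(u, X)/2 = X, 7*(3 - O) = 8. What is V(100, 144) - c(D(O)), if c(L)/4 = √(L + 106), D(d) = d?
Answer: 288 - 4*√5285/7 ≈ 246.46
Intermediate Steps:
O = 13/7 (O = 3 - ⅐*8 = 3 - 8/7 = 13/7 ≈ 1.8571)
c(L) = 4*√(106 + L) (c(L) = 4*√(L + 106) = 4*√(106 + L))
V(u, X) = 2*X
V(100, 144) - c(D(O)) = 2*144 - 4*√(106 + 13/7) = 288 - 4*√(755/7) = 288 - 4*√5285/7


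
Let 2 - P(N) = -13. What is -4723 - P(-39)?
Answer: -4738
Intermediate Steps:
P(N) = 15 (P(N) = 2 - 1*(-13) = 2 + 13 = 15)
-4723 - P(-39) = -4723 - 1*15 = -4723 - 15 = -4738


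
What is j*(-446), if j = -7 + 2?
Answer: 2230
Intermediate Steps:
j = -5
j*(-446) = -5*(-446) = 2230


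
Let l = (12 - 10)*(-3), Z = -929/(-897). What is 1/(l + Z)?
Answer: -897/4453 ≈ -0.20144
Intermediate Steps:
Z = 929/897 (Z = -929*(-1/897) = 929/897 ≈ 1.0357)
l = -6 (l = 2*(-3) = -6)
1/(l + Z) = 1/(-6 + 929/897) = 1/(-4453/897) = -897/4453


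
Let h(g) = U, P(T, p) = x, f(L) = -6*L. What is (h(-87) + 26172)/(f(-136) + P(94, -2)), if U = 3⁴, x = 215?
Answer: 26253/1031 ≈ 25.464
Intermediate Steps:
P(T, p) = 215
U = 81
h(g) = 81
(h(-87) + 26172)/(f(-136) + P(94, -2)) = (81 + 26172)/(-6*(-136) + 215) = 26253/(816 + 215) = 26253/1031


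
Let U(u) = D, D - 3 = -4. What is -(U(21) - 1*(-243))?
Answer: -242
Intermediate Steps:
D = -1 (D = 3 - 4 = -1)
U(u) = -1
-(U(21) - 1*(-243)) = -(-1 - 1*(-243)) = -(-1 + 243) = -1*242 = -242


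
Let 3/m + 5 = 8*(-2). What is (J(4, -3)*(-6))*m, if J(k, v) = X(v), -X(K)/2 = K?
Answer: 36/7 ≈ 5.1429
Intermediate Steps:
X(K) = -2*K
J(k, v) = -2*v
m = -⅐ (m = 3/(-5 + 8*(-2)) = 3/(-5 - 16) = 3/(-21) = 3*(-1/21) = -⅐ ≈ -0.14286)
(J(4, -3)*(-6))*m = (-2*(-3)*(-6))*(-⅐) = (6*(-6))*(-⅐) = -36*(-⅐) = 36/7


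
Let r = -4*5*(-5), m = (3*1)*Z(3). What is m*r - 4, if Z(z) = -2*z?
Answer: -1804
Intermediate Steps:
m = -18 (m = (3*1)*(-2*3) = 3*(-6) = -18)
r = 100 (r = -20*(-5) = 100)
m*r - 4 = -18*100 - 4 = -1800 - 4 = -1804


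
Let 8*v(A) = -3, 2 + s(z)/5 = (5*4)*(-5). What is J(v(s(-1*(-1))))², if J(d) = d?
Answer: 9/64 ≈ 0.14063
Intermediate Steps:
s(z) = -510 (s(z) = -10 + 5*((5*4)*(-5)) = -10 + 5*(20*(-5)) = -10 + 5*(-100) = -10 - 500 = -510)
v(A) = -3/8 (v(A) = (⅛)*(-3) = -3/8)
J(v(s(-1*(-1))))² = (-3/8)² = 9/64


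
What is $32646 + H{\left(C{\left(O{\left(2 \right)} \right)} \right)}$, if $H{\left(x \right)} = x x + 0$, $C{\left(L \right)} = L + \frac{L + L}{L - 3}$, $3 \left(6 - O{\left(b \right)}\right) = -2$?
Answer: $\frac{35667094}{1089} \approx 32752.0$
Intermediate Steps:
$O{\left(b \right)} = \frac{20}{3}$ ($O{\left(b \right)} = 6 - - \frac{2}{3} = 6 + \frac{2}{3} = \frac{20}{3}$)
$C{\left(L \right)} = L + \frac{2 L}{-3 + L}$
$H{\left(x \right)} = x^{2}$ ($H{\left(x \right)} = x^{2} + 0 = x^{2}$)
$32646 + H{\left(C{\left(O{\left(2 \right)} \right)} \right)} = 32646 + \left(\frac{20 \left(-1 + \frac{20}{3}\right)}{3 \left(-3 + \frac{20}{3}\right)}\right)^{2} = 32646 + \left(\frac{20}{3} \frac{1}{\frac{11}{3}} \cdot \frac{17}{3}\right)^{2} = 32646 + \left(\frac{20}{3} \cdot \frac{3}{11} \cdot \frac{17}{3}\right)^{2} = 32646 + \left(\frac{340}{33}\right)^{2} = 32646 + \frac{115600}{1089} = \frac{35667094}{1089}$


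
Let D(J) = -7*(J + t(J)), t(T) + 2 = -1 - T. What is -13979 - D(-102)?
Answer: -14000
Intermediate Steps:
t(T) = -3 - T (t(T) = -2 + (-1 - T) = -3 - T)
D(J) = 21 (D(J) = -7*(J + (-3 - J)) = -7*(-3) = 21)
-13979 - D(-102) = -13979 - 1*21 = -13979 - 21 = -14000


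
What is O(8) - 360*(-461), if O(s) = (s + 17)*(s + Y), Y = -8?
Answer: 165960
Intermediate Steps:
O(s) = (-8 + s)*(17 + s) (O(s) = (s + 17)*(s - 8) = (17 + s)*(-8 + s) = (-8 + s)*(17 + s))
O(8) - 360*(-461) = (-136 + 8**2 + 9*8) - 360*(-461) = (-136 + 64 + 72) + 165960 = 0 + 165960 = 165960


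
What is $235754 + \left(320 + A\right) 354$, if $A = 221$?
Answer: $427268$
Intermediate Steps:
$235754 + \left(320 + A\right) 354 = 235754 + \left(320 + 221\right) 354 = 235754 + 541 \cdot 354 = 235754 + 191514 = 427268$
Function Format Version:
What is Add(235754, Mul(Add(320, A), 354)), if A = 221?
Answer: 427268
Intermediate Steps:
Add(235754, Mul(Add(320, A), 354)) = Add(235754, Mul(Add(320, 221), 354)) = Add(235754, Mul(541, 354)) = Add(235754, 191514) = 427268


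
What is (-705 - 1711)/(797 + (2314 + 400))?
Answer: -2416/3511 ≈ -0.68812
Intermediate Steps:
(-705 - 1711)/(797 + (2314 + 400)) = -2416/(797 + 2714) = -2416/3511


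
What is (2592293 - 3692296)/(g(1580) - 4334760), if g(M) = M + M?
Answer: 1100003/4331600 ≈ 0.25395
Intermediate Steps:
g(M) = 2*M
(2592293 - 3692296)/(g(1580) - 4334760) = (2592293 - 3692296)/(2*1580 - 4334760) = -1100003/(3160 - 4334760) = -1100003/(-4331600) = -1100003*(-1/4331600) = 1100003/4331600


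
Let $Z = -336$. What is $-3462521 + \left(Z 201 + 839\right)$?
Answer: $-3529218$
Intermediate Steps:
$-3462521 + \left(Z 201 + 839\right) = -3462521 + \left(\left(-336\right) 201 + 839\right) = -3462521 + \left(-67536 + 839\right) = -3462521 - 66697 = -3529218$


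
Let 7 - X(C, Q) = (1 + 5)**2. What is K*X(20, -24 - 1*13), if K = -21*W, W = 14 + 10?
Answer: 14616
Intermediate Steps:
X(C, Q) = -29 (X(C, Q) = 7 - (1 + 5)**2 = 7 - 1*6**2 = 7 - 1*36 = 7 - 36 = -29)
W = 24
K = -504 (K = -21*24 = -504)
K*X(20, -24 - 1*13) = -504*(-29) = 14616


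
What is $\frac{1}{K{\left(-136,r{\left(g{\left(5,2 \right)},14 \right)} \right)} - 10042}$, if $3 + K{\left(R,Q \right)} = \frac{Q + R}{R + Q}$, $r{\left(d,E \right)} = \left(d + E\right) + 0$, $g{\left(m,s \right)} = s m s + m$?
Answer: $- \frac{1}{10044} \approx -9.9562 \cdot 10^{-5}$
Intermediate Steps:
$g{\left(m,s \right)} = m + m s^{2}$ ($g{\left(m,s \right)} = m s s + m = m s^{2} + m = m + m s^{2}$)
$r{\left(d,E \right)} = E + d$ ($r{\left(d,E \right)} = \left(E + d\right) + 0 = E + d$)
$K{\left(R,Q \right)} = -2$ ($K{\left(R,Q \right)} = -3 + \frac{Q + R}{R + Q} = -3 + \frac{Q + R}{Q + R} = -3 + 1 = -2$)
$\frac{1}{K{\left(-136,r{\left(g{\left(5,2 \right)},14 \right)} \right)} - 10042} = \frac{1}{-2 - 10042} = \frac{1}{-10044} = - \frac{1}{10044}$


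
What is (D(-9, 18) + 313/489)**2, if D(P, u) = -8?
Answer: 12952801/239121 ≈ 54.168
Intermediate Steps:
(D(-9, 18) + 313/489)**2 = (-8 + 313/489)**2 = (-3599/489)**2 = 12952801/239121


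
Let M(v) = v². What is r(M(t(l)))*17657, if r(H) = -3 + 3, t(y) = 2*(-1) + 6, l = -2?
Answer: 0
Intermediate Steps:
t(y) = 4 (t(y) = -2 + 6 = 4)
r(H) = 0
r(M(t(l)))*17657 = 0*17657 = 0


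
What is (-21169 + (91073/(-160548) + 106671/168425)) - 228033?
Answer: -6738494281228117/27040296900 ≈ -2.4920e+5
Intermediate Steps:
(-21169 + (91073/(-160548) + 106671/168425)) - 228033 = (-21169 + (91073*(-1/160548) + 106671*(1/168425))) - 228033 = (-21169 + (-91073/160548 + 106671/168425)) - 228033 = (-21169 + 1786845683/27040296900) - 228033 = -572414258230417/27040296900 - 228033 = -6738494281228117/27040296900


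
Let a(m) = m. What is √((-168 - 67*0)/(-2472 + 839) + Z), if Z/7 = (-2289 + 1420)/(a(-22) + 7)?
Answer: √243383765205/24495 ≈ 20.140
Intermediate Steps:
Z = 6083/15 (Z = 7*((-2289 + 1420)/(-22 + 7)) = 7*(-869/(-15)) = 7*(-869*(-1/15)) = 7*(869/15) = 6083/15 ≈ 405.53)
√((-168 - 67*0)/(-2472 + 839) + Z) = √((-168 - 67*0)/(-2472 + 839) + 6083/15) = √((-168 + 0)/(-1633) + 6083/15) = √(-168*(-1/1633) + 6083/15) = √(168/1633 + 6083/15) = √(9936059/24495) = √243383765205/24495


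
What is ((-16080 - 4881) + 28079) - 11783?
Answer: -4665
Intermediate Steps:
((-16080 - 4881) + 28079) - 11783 = (-20961 + 28079) - 11783 = 7118 - 11783 = -4665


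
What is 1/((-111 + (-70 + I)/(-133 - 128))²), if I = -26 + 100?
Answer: 68121/839550625 ≈ 8.1140e-5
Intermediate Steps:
I = 74
1/((-111 + (-70 + I)/(-133 - 128))²) = 1/((-111 + (-70 + 74)/(-133 - 128))²) = 1/((-111 + 4/(-261))²) = 1/((-111 + 4*(-1/261))²) = 1/((-111 - 4/261)²) = 1/((-28975/261)²) = 1/(839550625/68121) = 68121/839550625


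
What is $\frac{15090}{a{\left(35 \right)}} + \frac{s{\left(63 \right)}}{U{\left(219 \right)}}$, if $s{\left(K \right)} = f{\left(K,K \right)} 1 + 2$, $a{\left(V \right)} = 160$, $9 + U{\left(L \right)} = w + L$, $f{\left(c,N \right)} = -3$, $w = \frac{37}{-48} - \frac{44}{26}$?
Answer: $\frac{195410043}{2072048} \approx 94.308$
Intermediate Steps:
$w = - \frac{1537}{624}$ ($w = 37 \left(- \frac{1}{48}\right) - \frac{22}{13} = - \frac{37}{48} - \frac{22}{13} = - \frac{1537}{624} \approx -2.4631$)
$U{\left(L \right)} = - \frac{7153}{624} + L$ ($U{\left(L \right)} = -9 + \left(- \frac{1537}{624} + L\right) = - \frac{7153}{624} + L$)
$s{\left(K \right)} = -1$ ($s{\left(K \right)} = \left(-3\right) 1 + 2 = -3 + 2 = -1$)
$\frac{15090}{a{\left(35 \right)}} + \frac{s{\left(63 \right)}}{U{\left(219 \right)}} = \frac{15090}{160} - \frac{1}{- \frac{7153}{624} + 219} = 15090 \cdot \frac{1}{160} - \frac{1}{\frac{129503}{624}} = \frac{1509}{16} - \frac{624}{129503} = \frac{195410043}{2072048}$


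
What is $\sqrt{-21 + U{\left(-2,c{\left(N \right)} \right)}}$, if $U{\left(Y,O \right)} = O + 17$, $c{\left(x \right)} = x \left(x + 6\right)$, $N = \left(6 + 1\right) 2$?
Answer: $2 \sqrt{69} \approx 16.613$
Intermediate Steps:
$N = 14$ ($N = 7 \cdot 2 = 14$)
$c{\left(x \right)} = x \left(6 + x\right)$
$U{\left(Y,O \right)} = 17 + O$
$\sqrt{-21 + U{\left(-2,c{\left(N \right)} \right)}} = \sqrt{-21 + \left(17 + 14 \left(6 + 14\right)\right)} = \sqrt{-21 + \left(17 + 14 \cdot 20\right)} = \sqrt{-21 + \left(17 + 280\right)} = \sqrt{-21 + 297} = \sqrt{276} = 2 \sqrt{69}$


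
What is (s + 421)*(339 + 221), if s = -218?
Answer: 113680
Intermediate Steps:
(s + 421)*(339 + 221) = (-218 + 421)*(339 + 221) = 203*560 = 113680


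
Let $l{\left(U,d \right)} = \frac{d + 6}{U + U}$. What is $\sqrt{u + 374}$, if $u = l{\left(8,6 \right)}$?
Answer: $\frac{\sqrt{1499}}{2} \approx 19.358$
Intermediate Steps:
$l{\left(U,d \right)} = \frac{6 + d}{2 U}$
$u = \frac{3}{4}$ ($u = \frac{6 + 6}{2 \cdot 8} = \frac{1}{2} \cdot \frac{1}{8} \cdot 12 = \frac{3}{4} \approx 0.75$)
$\sqrt{u + 374} = \sqrt{\frac{3}{4} + 374} = \sqrt{\frac{1499}{4}} = \frac{\sqrt{1499}}{2}$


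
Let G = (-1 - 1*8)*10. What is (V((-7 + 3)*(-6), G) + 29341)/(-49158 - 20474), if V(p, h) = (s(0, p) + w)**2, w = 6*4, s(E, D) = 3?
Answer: -15035/34816 ≈ -0.43184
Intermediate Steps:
w = 24
G = -90 (G = (-1 - 8)*10 = -9*10 = -90)
V(p, h) = 729 (V(p, h) = (3 + 24)**2 = 27**2 = 729)
(V((-7 + 3)*(-6), G) + 29341)/(-49158 - 20474) = (729 + 29341)/(-49158 - 20474) = 30070/(-69632) = 30070*(-1/69632) = -15035/34816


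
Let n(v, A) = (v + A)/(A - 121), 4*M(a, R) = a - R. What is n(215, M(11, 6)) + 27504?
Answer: 13173551/479 ≈ 27502.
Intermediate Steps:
M(a, R) = -R/4 + a/4 (M(a, R) = (a - R)/4 = -R/4 + a/4)
n(v, A) = (A + v)/(-121 + A)
n(215, M(11, 6)) + 27504 = ((-¼*6 + (¼)*11) + 215)/(-121 + (-¼*6 + (¼)*11)) + 27504 = ((-3/2 + 11/4) + 215)/(-121 + (-3/2 + 11/4)) + 27504 = (5/4 + 215)/(-121 + 5/4) + 27504 = (865/4)/(-479/4) + 27504 = -4/479*865/4 + 27504 = -865/479 + 27504 = 13173551/479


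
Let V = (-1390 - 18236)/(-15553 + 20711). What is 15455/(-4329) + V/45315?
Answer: -200691990628/56213212185 ≈ -3.5702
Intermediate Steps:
V = -9813/2579 (V = -19626/5158 = -19626*1/5158 = -9813/2579 ≈ -3.8050)
15455/(-4329) + V/45315 = 15455/(-4329) - 9813/2579/45315 = 15455*(-1/4329) - 9813/2579*1/45315 = -15455/4329 - 3271/38955795 = -200691990628/56213212185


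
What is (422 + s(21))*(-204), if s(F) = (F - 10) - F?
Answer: -84048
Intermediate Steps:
s(F) = -10 (s(F) = (-10 + F) - F = -10)
(422 + s(21))*(-204) = (422 - 10)*(-204) = 412*(-204) = -84048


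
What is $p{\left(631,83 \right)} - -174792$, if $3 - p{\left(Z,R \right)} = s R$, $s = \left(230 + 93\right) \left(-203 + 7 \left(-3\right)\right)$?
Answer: $6180011$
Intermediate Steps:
$s = -72352$ ($s = 323 \left(-203 - 21\right) = 323 \left(-224\right) = -72352$)
$p{\left(Z,R \right)} = 3 + 72352 R$ ($p{\left(Z,R \right)} = 3 - - 72352 R = 3 + 72352 R$)
$p{\left(631,83 \right)} - -174792 = \left(3 + 72352 \cdot 83\right) - -174792 = \left(3 + 6005216\right) + 174792 = 6005219 + 174792 = 6180011$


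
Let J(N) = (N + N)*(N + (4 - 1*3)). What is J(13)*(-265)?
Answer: -96460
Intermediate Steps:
J(N) = 2*N*(1 + N) (J(N) = (2*N)*(N + (4 - 3)) = (2*N)*(N + 1) = (2*N)*(1 + N) = 2*N*(1 + N))
J(13)*(-265) = (2*13*(1 + 13))*(-265) = (2*13*14)*(-265) = 364*(-265) = -96460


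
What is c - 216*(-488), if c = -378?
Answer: 105030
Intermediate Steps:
c - 216*(-488) = -378 - 216*(-488) = -378 + 105408 = 105030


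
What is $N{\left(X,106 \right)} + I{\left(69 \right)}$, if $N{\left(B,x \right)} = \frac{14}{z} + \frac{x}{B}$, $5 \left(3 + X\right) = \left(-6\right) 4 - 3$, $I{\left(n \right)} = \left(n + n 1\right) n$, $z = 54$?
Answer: $\frac{1797322}{189} \approx 9509.6$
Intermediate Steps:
$I{\left(n \right)} = 2 n^{2}$ ($I{\left(n \right)} = \left(n + n\right) n = 2 n n = 2 n^{2}$)
$X = - \frac{42}{5}$ ($X = -3 + \frac{\left(-6\right) 4 - 3}{5} = -3 + \frac{-24 - 3}{5} = -3 + \frac{1}{5} \left(-27\right) = -3 - \frac{27}{5} = - \frac{42}{5} \approx -8.4$)
$N{\left(B,x \right)} = \frac{7}{27} + \frac{x}{B}$ ($N{\left(B,x \right)} = \frac{14}{54} + \frac{x}{B} = 14 \cdot \frac{1}{54} + \frac{x}{B} = \frac{7}{27} + \frac{x}{B}$)
$N{\left(X,106 \right)} + I{\left(69 \right)} = \left(\frac{7}{27} + \frac{106}{- \frac{42}{5}}\right) + 2 \cdot 69^{2} = \left(\frac{7}{27} + 106 \left(- \frac{5}{42}\right)\right) + 2 \cdot 4761 = \left(\frac{7}{27} - \frac{265}{21}\right) + 9522 = - \frac{2336}{189} + 9522 = \frac{1797322}{189}$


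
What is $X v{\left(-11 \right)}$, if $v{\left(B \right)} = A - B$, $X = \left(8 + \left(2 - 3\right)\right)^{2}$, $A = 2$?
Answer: $637$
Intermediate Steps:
$X = 49$ ($X = \left(8 - 1\right)^{2} = 7^{2} = 49$)
$v{\left(B \right)} = 2 - B$
$X v{\left(-11 \right)} = 49 \left(2 - -11\right) = 49 \left(2 + 11\right) = 49 \cdot 13 = 637$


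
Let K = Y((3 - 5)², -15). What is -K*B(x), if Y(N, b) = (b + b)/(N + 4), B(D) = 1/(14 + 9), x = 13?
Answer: 15/92 ≈ 0.16304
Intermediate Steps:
B(D) = 1/23
Y(N, b) = 2*b/(4 + N) (Y(N, b) = (2*b)/(4 + N) = 2*b/(4 + N))
K = -15/4 (K = 2*(-15)/(4 + (3 - 5)²) = 2*(-15)/(4 + (-2)²) = 2*(-15)/(4 + 4) = 2*(-15)/8 = 2*(-15)*(⅛) = -15/4 ≈ -3.7500)
-K*B(x) = -(-15)/(4*23) = -1*(-15/92) = 15/92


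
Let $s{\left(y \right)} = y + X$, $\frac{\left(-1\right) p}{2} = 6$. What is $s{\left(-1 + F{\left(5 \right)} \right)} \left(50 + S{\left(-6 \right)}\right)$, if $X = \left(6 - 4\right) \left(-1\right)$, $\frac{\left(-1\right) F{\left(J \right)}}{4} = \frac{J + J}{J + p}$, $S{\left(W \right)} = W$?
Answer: $\frac{836}{7} \approx 119.43$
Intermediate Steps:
$p = -12$ ($p = \left(-2\right) 6 = -12$)
$F{\left(J \right)} = - \frac{8 J}{-12 + J}$ ($F{\left(J \right)} = - 4 \frac{J + J}{J - 12} = - 4 \frac{2 J}{-12 + J} = - \frac{8 J}{-12 + J}$)
$X = -2$ ($X = 2 \left(-1\right) = -2$)
$s{\left(y \right)} = -2 + y$ ($s{\left(y \right)} = y - 2 = -2 + y$)
$s{\left(-1 + F{\left(5 \right)} \right)} \left(50 + S{\left(-6 \right)}\right) = \left(-2 - \left(1 + \frac{40}{-12 + 5}\right)\right) \left(50 - 6\right) = \left(-2 - \left(1 + \frac{40}{-7}\right)\right) 44 = \left(-2 - \left(1 + 40 \left(- \frac{1}{7}\right)\right)\right) 44 = \left(-2 + \left(-1 + \frac{40}{7}\right)\right) 44 = \left(-2 + \frac{33}{7}\right) 44 = \frac{19}{7} \cdot 44 = \frac{836}{7}$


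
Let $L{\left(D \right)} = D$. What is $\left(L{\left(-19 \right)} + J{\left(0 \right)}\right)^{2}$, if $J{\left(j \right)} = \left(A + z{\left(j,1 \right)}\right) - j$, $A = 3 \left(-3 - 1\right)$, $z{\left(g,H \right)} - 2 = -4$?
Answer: $1089$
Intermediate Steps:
$z{\left(g,H \right)} = -2$ ($z{\left(g,H \right)} = 2 - 4 = -2$)
$A = -12$ ($A = 3 \left(-4\right) = -12$)
$J{\left(j \right)} = -14 - j$ ($J{\left(j \right)} = \left(-12 - 2\right) - j = -14 - j$)
$\left(L{\left(-19 \right)} + J{\left(0 \right)}\right)^{2} = \left(-19 - 14\right)^{2} = \left(-33\right)^{2} = 1089$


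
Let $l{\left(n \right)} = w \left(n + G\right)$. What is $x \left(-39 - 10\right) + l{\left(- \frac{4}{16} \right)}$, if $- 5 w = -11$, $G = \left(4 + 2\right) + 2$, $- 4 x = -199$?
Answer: $- \frac{24207}{10} \approx -2420.7$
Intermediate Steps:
$x = \frac{199}{4}$ ($x = \left(- \frac{1}{4}\right) \left(-199\right) = \frac{199}{4} \approx 49.75$)
$G = 8$ ($G = 6 + 2 = 8$)
$w = \frac{11}{5}$ ($w = \left(- \frac{1}{5}\right) \left(-11\right) = \frac{11}{5} \approx 2.2$)
$l{\left(n \right)} = \frac{88}{5} + \frac{11 n}{5}$ ($l{\left(n \right)} = \frac{11 \left(n + 8\right)}{5} = \frac{11 \left(8 + n\right)}{5} = \frac{88}{5} + \frac{11 n}{5}$)
$x \left(-39 - 10\right) + l{\left(- \frac{4}{16} \right)} = \frac{199 \left(-39 - 10\right)}{4} + \left(\frac{88}{5} + \frac{11 \left(- \frac{4}{16}\right)}{5}\right) = \frac{199 \left(-39 - 10\right)}{4} + \left(\frac{88}{5} + \frac{11 \left(\left(-4\right) \frac{1}{16}\right)}{5}\right) = \frac{199}{4} \left(-49\right) + \left(\frac{88}{5} + \frac{11}{5} \left(- \frac{1}{4}\right)\right) = - \frac{9751}{4} + \left(\frac{88}{5} - \frac{11}{20}\right) = - \frac{9751}{4} + \frac{341}{20} = - \frac{24207}{10}$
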